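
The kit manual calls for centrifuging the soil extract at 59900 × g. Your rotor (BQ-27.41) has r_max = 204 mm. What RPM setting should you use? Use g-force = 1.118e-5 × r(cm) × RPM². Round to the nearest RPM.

r = 204 mm = 20.4 cm
59,900 = 1.118 × 10⁻⁵ × 20.4 × N²
N² = 59,900 / (22.8072 × 10⁻⁵) = 262,636,360
N ≈ √262,636,360 ≈ 16,206.1

≈ 16206 RPM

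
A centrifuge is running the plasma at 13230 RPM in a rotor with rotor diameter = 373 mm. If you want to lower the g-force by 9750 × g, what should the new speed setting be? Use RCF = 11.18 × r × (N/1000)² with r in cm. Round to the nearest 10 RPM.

N₂ ≈ 11330 RPM

r = 373 mm / 2 = 186.5 mm = 18.65 cm
Current RCF = 11.18 × 18.65 × (13.23)² = 11.18 × 18.65 × 175.0329 ≈ 36,495.6 × g
Target RCF = 36,495.6 − 9,750 = 26,745.6 × g
(N/1000)² = 26,745.6 / 208.507 = 128.272
N = 1000 × √128.272 ≈ 11,325.7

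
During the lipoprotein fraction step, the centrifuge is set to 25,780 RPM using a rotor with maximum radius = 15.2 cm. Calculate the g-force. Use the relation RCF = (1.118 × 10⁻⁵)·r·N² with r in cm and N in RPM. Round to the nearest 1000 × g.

113000 × g

RCF = 1.118 × 10⁻⁵ × 15.2 × (25780)² = 1.118 × 10⁻⁵ × 15.2 × 664,608,400 ≈ 112,940.9 × g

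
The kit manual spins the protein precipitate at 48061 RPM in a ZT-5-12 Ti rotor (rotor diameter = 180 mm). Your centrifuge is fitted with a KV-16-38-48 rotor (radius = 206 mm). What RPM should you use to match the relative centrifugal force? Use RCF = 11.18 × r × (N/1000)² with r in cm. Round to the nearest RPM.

≈ 31767 RPM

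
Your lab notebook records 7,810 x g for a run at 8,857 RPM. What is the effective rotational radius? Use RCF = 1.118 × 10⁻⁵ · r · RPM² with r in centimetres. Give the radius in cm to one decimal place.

RCF = 1.118 × 10⁻⁵ × r × N²
7810 = 1.118 × 10⁻⁵ × r × (8857)²
r = 7810 / (1.118 × 10⁻⁵ × 78,446,449) = 7810 / 877.0313 ≈ 8.905 cm

≈ 8.9 cm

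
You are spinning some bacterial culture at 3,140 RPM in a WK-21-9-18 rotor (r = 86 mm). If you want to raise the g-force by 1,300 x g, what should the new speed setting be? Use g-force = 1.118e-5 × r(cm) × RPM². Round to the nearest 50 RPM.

r = 86 mm = 8.6 cm
Current RCF = 1.118 × 10⁻⁵ × 8.6 × (3140)² = 1.118 × 10⁻⁵ × 8.6 × 9,859,600 ≈ 948 × g
Target RCF = 948 + 1,300 = 2,248 × g
N² = 2,248 / (9.6148 × 10⁻⁵) = 23,380,622
N ≈ √23,380,622 ≈ 4,835.4

N₂ ≈ 4850 RPM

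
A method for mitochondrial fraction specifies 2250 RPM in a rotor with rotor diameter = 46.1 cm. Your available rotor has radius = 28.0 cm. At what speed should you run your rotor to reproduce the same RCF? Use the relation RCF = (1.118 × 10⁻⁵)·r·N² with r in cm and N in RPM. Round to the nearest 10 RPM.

Original rotor: r = 46.1 / 2 = 23.05 cm
RCF = 1.118 × 10⁻⁵ × r × N²
RCF_original = 1.118 × 10⁻⁵ × 23.05 × (2250)² = 1.118 × 10⁻⁵ × 23.05 × 5,062,500 ≈ 1,304.6 × g
1,304.6 = 1.118 × 10⁻⁵ × 28 × N²
N² = 1,304.6 / (31.304 × 10⁻⁵) = 4,167,519
N ≈ √4,167,519 ≈ 2,041.5

2040 RPM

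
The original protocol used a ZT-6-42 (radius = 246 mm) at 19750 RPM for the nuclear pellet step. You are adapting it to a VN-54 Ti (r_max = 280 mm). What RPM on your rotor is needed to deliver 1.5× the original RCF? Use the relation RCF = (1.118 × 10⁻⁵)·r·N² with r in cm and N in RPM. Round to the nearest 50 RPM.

Original rotor: r = 246 mm = 24.6 cm
RCF_original = 1.118 × 10⁻⁵ × 24.6 × (19750)² = 1.118 × 10⁻⁵ × 24.6 × 390,062,500 ≈ 107,278.1 × g
Target RCF = 1.5 × 107,278.1 ≈ 160,917.2 × g
Your rotor: r = 280 mm = 28.0 cm
160,917.2 = 1.118 × 10⁻⁵ × 28 × N²
N² = 160,917.2 / (31.304 × 10⁻⁵) = 514,046,767
N ≈ √514,046,767 ≈ 22,672.6

22650 RPM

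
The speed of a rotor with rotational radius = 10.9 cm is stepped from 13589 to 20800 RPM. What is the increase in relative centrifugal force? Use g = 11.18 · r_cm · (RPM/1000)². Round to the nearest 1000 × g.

≈ 30000 g

RCF₁ = 11.18 × 10.9 × (13.589)² = 11.18 × 10.9 × 184.660921 ≈ 22,503.1 × g
RCF₂ = 11.18 × 10.9 × (20.8)² = 11.18 × 10.9 × 432.64 ≈ 52,722.4 × g
Increase = 52,722.4 − 22,503.1 = 30,219.3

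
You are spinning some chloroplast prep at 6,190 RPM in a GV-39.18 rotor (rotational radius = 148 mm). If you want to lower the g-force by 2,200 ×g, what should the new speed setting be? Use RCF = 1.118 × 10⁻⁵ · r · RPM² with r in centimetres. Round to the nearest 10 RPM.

r = 148 mm = 14.8 cm
Current RCF = 1.118 × 10⁻⁵ × 14.8 × (6190)² = 1.118 × 10⁻⁵ × 14.8 × 38,316,100 ≈ 6,339.9 × g
Target RCF = 6,339.9 − 2,200 = 4,139.9 × g
N² = 4,139.9 / (16.5464 × 10⁻⁵) = 25,019,944
N ≈ √25,019,944 ≈ 5,002.0

≈ 5000 RPM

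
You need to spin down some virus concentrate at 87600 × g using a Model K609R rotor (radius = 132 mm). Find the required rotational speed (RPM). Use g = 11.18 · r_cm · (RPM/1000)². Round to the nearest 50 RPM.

24350 RPM

r = 132 mm = 13.2 cm
87,600 = 11.18 × 13.2 × (N/1000)²
(N/1000)² = 87,600 / 147.576 = 593.5925
N = 1000 × √593.5925 ≈ 24,363.8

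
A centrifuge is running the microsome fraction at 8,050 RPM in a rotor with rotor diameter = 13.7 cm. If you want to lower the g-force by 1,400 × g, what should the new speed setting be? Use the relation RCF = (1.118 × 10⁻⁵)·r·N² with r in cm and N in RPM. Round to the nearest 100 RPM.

6800 RPM

r = 13.7 / 2 = 6.85 cm
Current RCF = 1.118 × 10⁻⁵ × 6.85 × (8050)² = 1.118 × 10⁻⁵ × 6.85 × 64,802,500 ≈ 4,962.8 × g
Target RCF = 4,962.8 − 1,400 = 3,562.8 × g
N² = 3,562.8 / (7.6583 × 10⁻⁵) = 46,522,074
N ≈ √46,522,074 ≈ 6,820.7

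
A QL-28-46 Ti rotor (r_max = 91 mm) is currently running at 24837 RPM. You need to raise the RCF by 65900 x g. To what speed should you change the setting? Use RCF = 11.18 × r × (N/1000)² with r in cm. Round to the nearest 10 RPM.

r = 91 mm = 9.1 cm
Current RCF = 11.18 × 9.1 × (24.837)² = 11.18 × 9.1 × 616.876569 ≈ 62,759.8 × g
Target RCF = 62,759.8 + 65,900 = 128,659.8 × g
(N/1000)² = 128,659.8 / 101.738 = 1264.619
N = 1000 × √1264.619 ≈ 35,561.5

N₂ ≈ 35560 RPM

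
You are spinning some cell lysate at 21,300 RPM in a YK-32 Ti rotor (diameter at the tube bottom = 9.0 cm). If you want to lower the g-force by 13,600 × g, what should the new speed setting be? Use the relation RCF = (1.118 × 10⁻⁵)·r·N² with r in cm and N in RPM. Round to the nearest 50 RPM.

13550 RPM

r = 9.0 / 2 = 4.5 cm
Current RCF = 1.118 × 10⁻⁵ × 4.5 × (21300)² = 1.118 × 10⁻⁵ × 4.5 × 453,690,000 ≈ 22,825.1 × g
Target RCF = 22,825.1 − 13,600 = 9,225.1 × g
N² = 9,225.1 / (5.031 × 10⁻⁵) = 183,365,136
N ≈ √183,365,136 ≈ 13,541.2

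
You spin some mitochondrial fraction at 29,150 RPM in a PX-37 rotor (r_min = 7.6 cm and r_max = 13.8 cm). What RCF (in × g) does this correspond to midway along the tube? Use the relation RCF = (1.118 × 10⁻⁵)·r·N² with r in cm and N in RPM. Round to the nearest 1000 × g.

r_avg = (7.6 + 13.8) / 2 = 10.7 cm
RCF = 1.118 × 10⁻⁵ × 10.7 × (29150)² = 1.118 × 10⁻⁵ × 10.7 × 849,722,500 ≈ 101,648.9 × g

≈ 102000 × g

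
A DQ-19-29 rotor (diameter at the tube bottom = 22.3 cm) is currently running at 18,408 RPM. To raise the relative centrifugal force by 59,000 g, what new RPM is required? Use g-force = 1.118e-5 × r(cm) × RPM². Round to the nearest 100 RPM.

r = 22.3 / 2 = 11.15 cm
Current RCF = 1.118 × 10⁻⁵ × 11.15 × (18408)² = 1.118 × 10⁻⁵ × 11.15 × 338,854,464 ≈ 42,240.6 × g
Target RCF = 42,240.6 + 59,000 = 101,240.6 × g
N² = 101,240.6 / (12.4657 × 10⁻⁵) = 812,153,349
N ≈ √812,153,349 ≈ 28,498.3

28500 RPM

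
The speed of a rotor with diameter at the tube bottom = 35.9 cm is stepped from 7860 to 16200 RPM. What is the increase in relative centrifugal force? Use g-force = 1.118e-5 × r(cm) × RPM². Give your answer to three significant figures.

≈ 40300 × g

r = 35.9 / 2 = 17.95 cm
RCF₁ = 1.118 × 10⁻⁵ × 17.95 × (7860)² = 1.118 × 10⁻⁵ × 17.95 × 61,779,600 ≈ 12,398 × g
RCF₂ = 1.118 × 10⁻⁵ × 17.95 × (16200)² = 1.118 × 10⁻⁵ × 17.95 × 262,440,000 ≈ 52,666.7 × g
Increase = 52,666.7 − 12,398 = 40,268.7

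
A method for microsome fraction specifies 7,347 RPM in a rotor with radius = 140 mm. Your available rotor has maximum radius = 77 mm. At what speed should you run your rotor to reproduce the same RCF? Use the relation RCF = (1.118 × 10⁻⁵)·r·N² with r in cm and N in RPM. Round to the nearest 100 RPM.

9900 RPM

Original rotor: r = 140 mm = 14.0 cm
RCF_original = 1.118 × 10⁻⁵ × 14 × (7347)² = 1.118 × 10⁻⁵ × 14 × 53,978,409 ≈ 8,448.7 × g
Your rotor: r = 77 mm = 7.7 cm
8,448.7 = 1.118 × 10⁻⁵ × 7.7 × N²
N² = 8,448.7 / (8.6086 × 10⁻⁵) = 98,142,555
N ≈ √98,142,555 ≈ 9,906.7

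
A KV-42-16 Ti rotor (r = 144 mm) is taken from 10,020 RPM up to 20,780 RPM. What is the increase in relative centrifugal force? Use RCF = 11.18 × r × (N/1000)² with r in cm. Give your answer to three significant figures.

≈ 53400 x g

r = 144 mm = 14.4 cm
RCF₁ = 11.18 × 14.4 × (10.02)² = 11.18 × 14.4 × 100.4004 ≈ 16,163.7 × g
RCF₂ = 11.18 × 14.4 × (20.78)² = 11.18 × 14.4 × 431.8084 ≈ 69,517.7 × g
Increase = 69,517.7 − 16,163.7 = 53,354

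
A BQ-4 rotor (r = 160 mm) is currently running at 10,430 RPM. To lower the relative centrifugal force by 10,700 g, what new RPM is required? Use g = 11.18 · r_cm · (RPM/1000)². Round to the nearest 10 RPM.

r = 160 mm = 16.0 cm
Current RCF = 11.18 × 16 × (10.43)² = 11.18 × 16 × 108.7849 ≈ 19,459.4 × g
Target RCF = 19,459.4 − 10,700 = 8,759.4 × g
(N/1000)² = 8,759.4 / 178.88 = 48.96802
N = 1000 × √48.96802 ≈ 6,997.7

≈ 7000 RPM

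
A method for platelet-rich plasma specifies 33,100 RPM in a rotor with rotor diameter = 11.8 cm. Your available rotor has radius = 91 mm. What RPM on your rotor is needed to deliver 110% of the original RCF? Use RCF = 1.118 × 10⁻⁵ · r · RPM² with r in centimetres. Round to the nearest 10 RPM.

Original rotor: r = 11.8 / 2 = 5.9 cm
RCF = 1.118 × 10⁻⁵ × r × N²
RCF_original = 1.118 × 10⁻⁵ × 5.9 × (33100)² = 1.118 × 10⁻⁵ × 5.9 × 1,095,610,000 ≈ 72,268.6 × g
Target RCF = 1.1 × 72,268.6 ≈ 79,495.5 × g
Your rotor: r = 91 mm = 9.1 cm
79,495.5 = 1.118 × 10⁻⁵ × 9.1 × N²
N² = 79,495.5 / (10.1738 × 10⁻⁵) = 781,374,708
N ≈ √781,374,708 ≈ 27,953.1

27950 RPM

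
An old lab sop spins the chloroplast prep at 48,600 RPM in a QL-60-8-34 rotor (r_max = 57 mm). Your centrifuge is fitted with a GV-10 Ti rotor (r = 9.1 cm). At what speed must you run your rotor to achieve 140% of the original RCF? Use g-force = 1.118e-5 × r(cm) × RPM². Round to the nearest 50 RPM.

Original rotor: r = 57 mm = 5.7 cm
RCF = 1.118 × 10⁻⁵ × r × N²
RCF_original = 1.118 × 10⁻⁵ × 5.7 × (48600)² = 1.118 × 10⁻⁵ × 5.7 × 2,361,960,000 ≈ 150,518.3 × g
Target RCF = 1.4 × 150,518.3 ≈ 210,725.6 × g
210,725.6 = 1.118 × 10⁻⁵ × 9.1 × N²
N² = 210,725.6 / (10.1738 × 10⁻⁵) = 2,071,257,544
N ≈ √2,071,257,544 ≈ 45,511.1

45500 RPM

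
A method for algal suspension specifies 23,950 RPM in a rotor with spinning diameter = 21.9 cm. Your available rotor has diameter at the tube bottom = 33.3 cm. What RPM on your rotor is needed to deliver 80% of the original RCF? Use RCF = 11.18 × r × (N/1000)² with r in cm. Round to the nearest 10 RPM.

17370 RPM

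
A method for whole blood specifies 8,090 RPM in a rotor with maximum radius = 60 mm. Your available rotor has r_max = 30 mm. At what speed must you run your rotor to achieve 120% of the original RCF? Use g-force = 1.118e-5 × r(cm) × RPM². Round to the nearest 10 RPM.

Original rotor: r = 60 mm = 6.0 cm
RCF_original = 1.118 × 10⁻⁵ × 6 × (8090)² = 1.118 × 10⁻⁵ × 6 × 65,448,100 ≈ 4,390.3 × g
Target RCF = 1.2 × 4,390.3 ≈ 5,268.4 × g
Your rotor: r = 30 mm = 3.0 cm
5,268.4 = 1.118 × 10⁻⁵ × 3 × N²
N² = 5,268.4 / (3.354 × 10⁻⁵) = 157,078,116
N ≈ √157,078,116 ≈ 12,533.1

12530 RPM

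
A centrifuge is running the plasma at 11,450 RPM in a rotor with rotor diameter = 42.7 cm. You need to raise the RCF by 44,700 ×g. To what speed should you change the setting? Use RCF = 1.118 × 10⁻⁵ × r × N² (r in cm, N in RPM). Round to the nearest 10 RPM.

17840 RPM

r = 42.7 / 2 = 21.35 cm
Current RCF = 1.118 × 10⁻⁵ × 21.35 × (11450)² = 1.118 × 10⁻⁵ × 21.35 × 131,102,500 ≈ 31,293.2 × g
Target RCF = 31,293.2 + 44,700 = 75,993.2 × g
N² = 75,993.2 / (23.8693 × 10⁻⁵) = 318,372,135
N ≈ √318,372,135 ≈ 17,843.0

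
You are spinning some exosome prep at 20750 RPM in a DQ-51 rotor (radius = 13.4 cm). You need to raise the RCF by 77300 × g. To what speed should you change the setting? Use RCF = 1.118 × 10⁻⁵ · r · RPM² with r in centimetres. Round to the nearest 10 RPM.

Current RCF = 1.118 × 10⁻⁵ × 13.4 × (20750)² = 1.118 × 10⁻⁵ × 13.4 × 430,562,500 ≈ 64,503.4 × g
Target RCF = 64,503.4 + 77,300 = 141,803.4 × g
N² = 141,803.4 / (14.9812 × 10⁻⁵) = 946,542,333
N ≈ √946,542,333 ≈ 30,765.9

N₂ ≈ 30770 RPM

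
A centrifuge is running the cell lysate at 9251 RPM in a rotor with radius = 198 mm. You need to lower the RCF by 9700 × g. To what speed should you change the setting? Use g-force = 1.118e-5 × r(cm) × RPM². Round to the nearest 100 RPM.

r = 198 mm = 19.8 cm
Current RCF = 1.118 × 10⁻⁵ × 19.8 × (9251)² = 1.118 × 10⁻⁵ × 19.8 × 85,581,001 ≈ 18,944.6 × g
Target RCF = 18,944.6 − 9,700 = 9,244.6 × g
N² = 9,244.6 / (22.1364 × 10⁻⁵) = 41,761,985
N ≈ √41,761,985 ≈ 6,462.4

6500 RPM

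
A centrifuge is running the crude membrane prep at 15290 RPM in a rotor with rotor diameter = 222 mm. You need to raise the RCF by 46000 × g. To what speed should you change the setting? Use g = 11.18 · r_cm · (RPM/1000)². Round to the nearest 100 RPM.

≈ 24600 RPM

r = 222 mm / 2 = 111 mm = 11.1 cm
Current RCF = 11.18 × 11.1 × (15.29)² = 11.18 × 11.1 × 233.7841 ≈ 29,012.1 × g
Target RCF = 29,012.1 + 46,000 = 75,012.1 × g
(N/1000)² = 75,012.1 / 124.098 = 604.4586
N = 1000 × √604.4586 ≈ 24,585.7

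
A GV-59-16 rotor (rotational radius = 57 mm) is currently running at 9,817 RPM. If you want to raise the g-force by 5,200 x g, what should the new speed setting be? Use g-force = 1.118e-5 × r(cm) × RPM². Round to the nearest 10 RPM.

r = 57 mm = 5.7 cm
Current RCF = 1.118 × 10⁻⁵ × 5.7 × (9817)² = 1.118 × 10⁻⁵ × 5.7 × 96,373,489 ≈ 6,141.5 × g
Target RCF = 6,141.5 + 5,200 = 11,341.5 × g
N² = 11,341.5 / (6.3726 × 10⁻⁵) = 177,972,884
N ≈ √177,972,884 ≈ 13,340.6

13340 RPM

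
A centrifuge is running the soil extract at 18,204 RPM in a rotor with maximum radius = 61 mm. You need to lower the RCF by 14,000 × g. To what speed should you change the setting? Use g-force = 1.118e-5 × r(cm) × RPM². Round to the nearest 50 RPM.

N₂ ≈ 11250 RPM

r = 61 mm = 6.1 cm
Current RCF = 1.118 × 10⁻⁵ × 6.1 × (18204)² = 1.118 × 10⁻⁵ × 6.1 × 331,385,616 ≈ 22,599.8 × g
Target RCF = 22,599.8 − 14,000 = 8,599.8 × g
N² = 8,599.8 / (6.8198 × 10⁻⁵) = 126,100,472
N ≈ √126,100,472 ≈ 11,229.4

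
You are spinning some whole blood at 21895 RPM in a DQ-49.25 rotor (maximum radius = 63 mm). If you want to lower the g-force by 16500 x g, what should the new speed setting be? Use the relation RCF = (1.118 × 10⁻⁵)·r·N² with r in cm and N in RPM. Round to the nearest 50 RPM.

N₂ ≈ 15650 RPM

r = 63 mm = 6.3 cm
Current RCF = 1.118 × 10⁻⁵ × 6.3 × (21895)² = 1.118 × 10⁻⁵ × 6.3 × 479,391,025 ≈ 33,765.4 × g
Target RCF = 33,765.4 − 16,500 = 17,265.4 × g
N² = 17,265.4 / (7.0434 × 10⁻⁵) = 245,128,773
N ≈ √245,128,773 ≈ 15,656.6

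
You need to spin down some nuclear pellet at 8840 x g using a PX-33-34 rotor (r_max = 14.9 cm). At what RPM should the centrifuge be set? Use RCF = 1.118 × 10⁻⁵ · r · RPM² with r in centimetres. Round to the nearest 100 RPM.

≈ 7300 RPM

RCF = 1.118 × 10⁻⁵ × r × N²
8,840 = 1.118 × 10⁻⁵ × 14.9 × N²
N² = 8,840 / (16.6582 × 10⁻⁵) = 53,066,958
N ≈ √53,066,958 ≈ 7,284.7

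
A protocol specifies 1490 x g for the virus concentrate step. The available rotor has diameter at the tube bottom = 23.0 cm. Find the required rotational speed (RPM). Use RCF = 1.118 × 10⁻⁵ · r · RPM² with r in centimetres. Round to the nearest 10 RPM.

≈ 3400 RPM

r = 23.0 / 2 = 11.5 cm
1,490 = 1.118 × 10⁻⁵ × 11.5 × N²
N² = 1,490 / (12.857 × 10⁻⁵) = 11,589,018
N ≈ √11,589,018 ≈ 3,404.3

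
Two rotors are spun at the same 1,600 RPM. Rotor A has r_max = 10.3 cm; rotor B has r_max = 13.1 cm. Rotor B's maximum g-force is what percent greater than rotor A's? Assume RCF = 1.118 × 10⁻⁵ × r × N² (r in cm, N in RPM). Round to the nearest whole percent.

27%

At equal RPM, RCF scales linearly with r: ratio = 13.1 / 10.3 = 1.2718.
So rotor B delivers 27.2% more g-force.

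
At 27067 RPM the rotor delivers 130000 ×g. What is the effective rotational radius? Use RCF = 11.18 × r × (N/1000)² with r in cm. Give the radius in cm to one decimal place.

RCF = 11.18 × r × (N/1000)²
130000 = 11.18 × r × (27.067)²
r = 130000 / (11.18 × 732.622489) = 130000 / 8190.719 ≈ 15.872 cm

≈ 15.9 cm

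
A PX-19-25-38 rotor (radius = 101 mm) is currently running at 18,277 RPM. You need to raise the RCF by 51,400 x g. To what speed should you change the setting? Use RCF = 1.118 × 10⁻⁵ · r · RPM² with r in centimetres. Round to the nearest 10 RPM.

28090 RPM

r = 101 mm = 10.1 cm
Current RCF = 1.118 × 10⁻⁵ × 10.1 × (18277)² = 1.118 × 10⁻⁵ × 10.1 × 334,048,729 ≈ 37,720.1 × g
Target RCF = 37,720.1 + 51,400 = 89,120.1 × g
N² = 89,120.1 / (11.2918 × 10⁻⁵) = 789,246,179
N ≈ √789,246,179 ≈ 28,093.5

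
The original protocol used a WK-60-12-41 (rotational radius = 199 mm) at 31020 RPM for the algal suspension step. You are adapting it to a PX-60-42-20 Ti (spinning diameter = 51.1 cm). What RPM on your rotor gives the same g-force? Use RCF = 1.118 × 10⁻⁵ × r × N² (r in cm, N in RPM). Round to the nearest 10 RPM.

27380 RPM

Original rotor: r = 199 mm = 19.9 cm
RCF = 1.118 × 10⁻⁵ × r × N²
RCF_original = 1.118 × 10⁻⁵ × 19.9 × (31020)² = 1.118 × 10⁻⁵ × 19.9 × 962,240,400 ≈ 214,081.2 × g
Your rotor: r = 51.1 / 2 = 25.55 cm
214,081.2 = 1.118 × 10⁻⁵ × 25.55 × N²
N² = 214,081.2 / (28.5649 × 10⁻⁵) = 749,455,451
N ≈ √749,455,451 ≈ 27,376.2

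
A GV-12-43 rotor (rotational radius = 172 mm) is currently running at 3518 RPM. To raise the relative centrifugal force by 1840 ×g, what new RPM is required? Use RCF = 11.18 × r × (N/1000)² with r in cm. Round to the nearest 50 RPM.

r = 172 mm = 17.2 cm
Current RCF = 11.18 × 17.2 × (3.518)² = 11.18 × 17.2 × 12.376324 ≈ 2,379.9 × g
Target RCF = 2,379.9 + 1,840 = 4,219.9 × g
(N/1000)² = 4,219.9 / 192.296 = 21.94481
N = 1000 × √21.94481 ≈ 4,684.5

≈ 4700 RPM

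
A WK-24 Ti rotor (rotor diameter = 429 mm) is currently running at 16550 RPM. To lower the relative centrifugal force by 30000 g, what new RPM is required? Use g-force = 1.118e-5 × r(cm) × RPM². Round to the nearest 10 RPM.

12200 RPM

r = 429 mm / 2 = 214.5 mm = 21.45 cm
Current RCF = 1.118 × 10⁻⁵ × 21.45 × (16550)² = 1.118 × 10⁻⁵ × 21.45 × 273,902,500 ≈ 65,684.8 × g
Target RCF = 65,684.8 − 30,000 = 35,684.8 × g
N² = 35,684.8 / (23.9811 × 10⁻⁵) = 148,803,850
N ≈ √148,803,850 ≈ 12,198.5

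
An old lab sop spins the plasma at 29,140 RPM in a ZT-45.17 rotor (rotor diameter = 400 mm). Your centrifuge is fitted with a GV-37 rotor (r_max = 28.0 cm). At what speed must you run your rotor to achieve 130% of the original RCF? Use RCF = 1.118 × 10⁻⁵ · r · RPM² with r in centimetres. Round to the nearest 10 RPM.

Original rotor: r = 400 mm / 2 = 200 mm = 20 cm
RCF = 1.118 × 10⁻⁵ × r × N²
RCF_original = 1.118 × 10⁻⁵ × 20 × (29140)² = 1.118 × 10⁻⁵ × 20 × 849,139,600 ≈ 189,867.6 × g
Target RCF = 1.3 × 189,867.6 ≈ 246,827.9 × g
246,827.9 = 1.118 × 10⁻⁵ × 28 × N²
N² = 246,827.9 / (31.304 × 10⁻⁵) = 788,486,775
N ≈ √788,486,775 ≈ 28,080.0

≈ 28080 RPM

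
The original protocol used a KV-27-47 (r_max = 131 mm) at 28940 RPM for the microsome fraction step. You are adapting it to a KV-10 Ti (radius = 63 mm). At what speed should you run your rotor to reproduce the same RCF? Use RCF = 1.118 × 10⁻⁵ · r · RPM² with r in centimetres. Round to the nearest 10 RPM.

Original rotor: r = 131 mm = 13.1 cm
RCF = 1.118 × 10⁻⁵ × r × N²
RCF_original = 1.118 × 10⁻⁵ × 13.1 × (28940)² = 1.118 × 10⁻⁵ × 13.1 × 837,523,600 ≈ 122,662 × g
Your rotor: r = 63 mm = 6.3 cm
122,662 = 1.118 × 10⁻⁵ × 6.3 × N²
N² = 122,662 / (7.0434 × 10⁻⁵) = 1,741,516,881
N ≈ √1,741,516,881 ≈ 41,731.5

≈ 41730 RPM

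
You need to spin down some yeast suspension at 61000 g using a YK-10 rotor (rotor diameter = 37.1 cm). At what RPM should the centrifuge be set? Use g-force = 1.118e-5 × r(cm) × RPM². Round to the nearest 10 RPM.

r = 37.1 / 2 = 18.55 cm
61,000 = 1.118 × 10⁻⁵ × 18.55 × N²
N² = 61,000 / (20.7389 × 10⁻⁵) = 294,133,247
N ≈ √294,133,247 ≈ 17,150.3

N ≈ 17150 RPM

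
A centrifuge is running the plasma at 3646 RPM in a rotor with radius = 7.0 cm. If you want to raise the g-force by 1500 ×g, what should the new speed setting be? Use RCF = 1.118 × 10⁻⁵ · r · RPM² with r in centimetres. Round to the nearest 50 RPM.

Current RCF = 1.118 × 10⁻⁵ × 7 × (3646)² = 1.118 × 10⁻⁵ × 7 × 13,293,316 ≈ 1,040.3 × g
Target RCF = 1,040.3 + 1,500 = 2,540.3 × g
N² = 2,540.3 / (7.826 × 10⁻⁵) = 32,459,750
N ≈ √32,459,750 ≈ 5,697.3

5700 RPM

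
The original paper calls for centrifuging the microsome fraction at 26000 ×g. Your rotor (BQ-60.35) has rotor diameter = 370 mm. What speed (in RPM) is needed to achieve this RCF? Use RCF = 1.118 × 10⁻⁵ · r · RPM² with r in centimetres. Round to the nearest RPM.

r = 370 mm / 2 = 185 mm = 18.5 cm
26,000 = 1.118 × 10⁻⁵ × 18.5 × N²
N² = 26,000 / (20.683 × 10⁻⁵) = 125,707,102
N ≈ √125,707,102 ≈ 11,211.9

N ≈ 11212 RPM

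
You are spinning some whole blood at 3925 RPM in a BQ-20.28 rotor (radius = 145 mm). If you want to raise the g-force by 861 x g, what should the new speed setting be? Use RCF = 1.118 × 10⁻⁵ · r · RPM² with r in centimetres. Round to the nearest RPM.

r = 145 mm = 14.5 cm
Current RCF = 1.118 × 10⁻⁵ × 14.5 × (3925)² = 1.118 × 10⁻⁵ × 14.5 × 15,405,625 ≈ 2,497.4 × g
Target RCF = 2,497.4 + 861 = 3,358.4 × g
N² = 3,358.4 / (16.211 × 10⁻⁵) = 20,716,797
N ≈ √20,716,797 ≈ 4,551.6

4552 RPM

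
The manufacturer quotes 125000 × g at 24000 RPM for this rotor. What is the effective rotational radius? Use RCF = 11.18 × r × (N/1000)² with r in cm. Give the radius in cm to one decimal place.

r ≈ 19.4 cm

RCF = 11.18 × r × (N/1000)²
125000 = 11.18 × r × (24)²
r = 125000 / (11.18 × 576) = 125000 / 6439.68 ≈ 19.411 cm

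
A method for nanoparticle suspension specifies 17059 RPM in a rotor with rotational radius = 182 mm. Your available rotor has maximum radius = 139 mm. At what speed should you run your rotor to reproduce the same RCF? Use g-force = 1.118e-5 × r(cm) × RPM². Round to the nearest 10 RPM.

Original rotor: r = 182 mm = 18.2 cm
RCF_original = 1.118 × 10⁻⁵ × 18.2 × (17059)² = 1.118 × 10⁻⁵ × 18.2 × 291,009,481 ≈ 59,213.4 × g
Your rotor: r = 139 mm = 13.9 cm
59,213.4 = 1.118 × 10⁻⁵ × 13.9 × N²
N² = 59,213.4 / (15.5402 × 10⁻⁵) = 381,033,706
N ≈ √381,033,706 ≈ 19,520.1

19520 RPM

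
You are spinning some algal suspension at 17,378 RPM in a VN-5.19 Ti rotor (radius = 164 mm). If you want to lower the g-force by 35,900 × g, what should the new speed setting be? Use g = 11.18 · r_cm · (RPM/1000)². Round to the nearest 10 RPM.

≈ 10310 RPM

r = 164 mm = 16.4 cm
Current RCF = 11.18 × 16.4 × (17.378)² = 11.18 × 16.4 × 301.994884 ≈ 55,371.4 × g
Target RCF = 55,371.4 − 35,900 = 19,471.4 × g
(N/1000)² = 19,471.4 / 183.352 = 106.1968
N = 1000 × √106.1968 ≈ 10,305.2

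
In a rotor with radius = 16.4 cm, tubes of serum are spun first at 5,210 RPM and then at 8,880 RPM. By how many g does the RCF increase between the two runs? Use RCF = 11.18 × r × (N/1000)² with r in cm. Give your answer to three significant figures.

RCF₁ = 11.18 × 16.4 × (5.21)² = 11.18 × 16.4 × 27.1441 ≈ 4,976.9 × g
RCF₂ = 11.18 × 16.4 × (8.88)² = 11.18 × 16.4 × 78.8544 ≈ 14,458.1 × g
Increase = 14,458.1 − 4,976.9 = 9,481.2

≈ 9480 g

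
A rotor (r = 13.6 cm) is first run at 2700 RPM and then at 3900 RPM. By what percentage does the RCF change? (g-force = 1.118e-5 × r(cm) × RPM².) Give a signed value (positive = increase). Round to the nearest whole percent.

RCF ∝ N², so the ratio is (3900/2700)² = (1.444444)² = 2.0864.
Change = 2.0864 − 1 = +1.0864 → +108.6%.

+109%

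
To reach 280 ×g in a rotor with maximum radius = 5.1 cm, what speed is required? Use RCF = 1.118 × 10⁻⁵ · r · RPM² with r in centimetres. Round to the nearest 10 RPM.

280 = 1.118 × 10⁻⁵ × 5.1 × N²
N² = 280 / (5.7018 × 10⁻⁵) = 4,910,730
N ≈ √4,910,730 ≈ 2,216.0

2220 RPM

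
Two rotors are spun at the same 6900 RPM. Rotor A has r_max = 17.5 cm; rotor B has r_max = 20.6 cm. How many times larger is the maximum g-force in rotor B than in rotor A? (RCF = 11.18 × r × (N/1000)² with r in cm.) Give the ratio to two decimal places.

At fixed N, RCF ∝ r, so RCF_B/RCF_A = r_B/r_A = 20.6 / 17.5 = 1.1771.

1.18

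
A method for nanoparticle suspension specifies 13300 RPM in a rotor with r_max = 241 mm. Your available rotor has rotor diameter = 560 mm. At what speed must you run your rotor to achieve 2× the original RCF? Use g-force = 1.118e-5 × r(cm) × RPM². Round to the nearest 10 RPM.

≈ 17450 RPM

Original rotor: r = 241 mm = 24.1 cm
RCF = 1.118 × 10⁻⁵ × r × N²
RCF_original = 1.118 × 10⁻⁵ × 24.1 × (13300)² = 1.118 × 10⁻⁵ × 24.1 × 176,890,000 ≈ 47,660.9 × g
Target RCF = 2 × 47,660.9 ≈ 95,321.8 × g
Your rotor: r = 560 mm / 2 = 280 mm = 28 cm
95,321.8 = 1.118 × 10⁻⁵ × 28 × N²
N² = 95,321.8 / (31.304 × 10⁻⁵) = 304,503,578
N ≈ √304,503,578 ≈ 17,450.0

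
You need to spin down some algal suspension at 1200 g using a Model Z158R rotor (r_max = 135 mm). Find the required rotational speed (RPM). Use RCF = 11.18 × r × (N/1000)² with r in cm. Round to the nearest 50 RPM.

N ≈ 2800 RPM

r = 135 mm = 13.5 cm
1,200 = 11.18 × 13.5 × (N/1000)²
(N/1000)² = 1,200 / 150.93 = 7.950706
N = 1000 × √7.950706 ≈ 2,819.7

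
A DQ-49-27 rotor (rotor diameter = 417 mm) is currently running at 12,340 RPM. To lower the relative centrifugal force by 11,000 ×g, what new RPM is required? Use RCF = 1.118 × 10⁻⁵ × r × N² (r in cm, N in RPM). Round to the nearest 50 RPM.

r = 417 mm / 2 = 208.5 mm = 20.85 cm
Current RCF = 1.118 × 10⁻⁵ × 20.85 × (12340)² = 1.118 × 10⁻⁵ × 20.85 × 152,275,600 ≈ 35,495.9 × g
Target RCF = 35,495.9 − 11,000 = 24,495.9 × g
N² = 24,495.9 / (23.3103 × 10⁻⁵) = 105,086,164
N ≈ √105,086,164 ≈ 10,251.2

≈ 10250 RPM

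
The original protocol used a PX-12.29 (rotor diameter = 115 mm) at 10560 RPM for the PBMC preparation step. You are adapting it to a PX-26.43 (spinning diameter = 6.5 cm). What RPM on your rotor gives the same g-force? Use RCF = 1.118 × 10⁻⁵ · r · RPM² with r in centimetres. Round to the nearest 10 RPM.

Original rotor: r = 115 mm / 2 = 57.5 mm = 5.75 cm
RCF_original = 1.118 × 10⁻⁵ × 5.75 × (10560)² = 1.118 × 10⁻⁵ × 5.75 × 111,513,600 ≈ 7,168.7 × g
Your rotor: r = 6.5 / 2 = 3.25 cm
7,168.7 = 1.118 × 10⁻⁵ × 3.25 × N²
N² = 7,168.7 / (3.6335 × 10⁻⁵) = 197,294,620
N ≈ √197,294,620 ≈ 14,046.2

14050 RPM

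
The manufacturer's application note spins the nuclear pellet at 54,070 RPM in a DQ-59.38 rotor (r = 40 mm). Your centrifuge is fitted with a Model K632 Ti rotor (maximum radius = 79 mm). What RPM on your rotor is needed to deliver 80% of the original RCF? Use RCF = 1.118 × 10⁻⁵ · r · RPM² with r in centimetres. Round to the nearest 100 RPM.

Original rotor: r = 40 mm = 4.0 cm
RCF_original = 1.118 × 10⁻⁵ × 4 × (54070)² = 1.118 × 10⁻⁵ × 4 × 2,923,564,900 ≈ 130,741.8 × g
Target RCF = 0.8 × 130,741.8 ≈ 104,593.4 × g
Your rotor: r = 79 mm = 7.9 cm
104,593.4 = 1.118 × 10⁻⁵ × 7.9 × N²
N² = 104,593.4 / (8.8322 × 10⁻⁵) = 1,184,228,165
N ≈ √1,184,228,165 ≈ 34,412.6

34400 RPM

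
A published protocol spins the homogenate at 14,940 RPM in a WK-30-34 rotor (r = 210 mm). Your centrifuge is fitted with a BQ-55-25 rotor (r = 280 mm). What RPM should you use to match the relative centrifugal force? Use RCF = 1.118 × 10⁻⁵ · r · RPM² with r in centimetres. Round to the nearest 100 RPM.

Original rotor: r = 210 mm = 21.0 cm
RCF_original = 1.118 × 10⁻⁵ × 21 × (14940)² = 1.118 × 10⁻⁵ × 21 × 223,203,600 ≈ 52,403.7 × g
Your rotor: r = 280 mm = 28.0 cm
52,403.7 = 1.118 × 10⁻⁵ × 28 × N²
N² = 52,403.7 / (31.304 × 10⁻⁵) = 167,402,568
N ≈ √167,402,568 ≈ 12,938.4

12900 RPM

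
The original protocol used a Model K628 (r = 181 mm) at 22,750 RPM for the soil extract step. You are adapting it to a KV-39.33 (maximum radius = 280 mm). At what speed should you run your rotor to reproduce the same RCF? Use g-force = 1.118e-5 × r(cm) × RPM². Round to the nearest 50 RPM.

≈ 18300 RPM

Original rotor: r = 181 mm = 18.1 cm
RCF = 1.118 × 10⁻⁵ × r × N²
RCF_original = 1.118 × 10⁻⁵ × 18.1 × (22750)² = 1.118 × 10⁻⁵ × 18.1 × 517,562,500 ≈ 104,732.9 × g
Your rotor: r = 280 mm = 28.0 cm
104,732.9 = 1.118 × 10⁻⁵ × 28 × N²
N² = 104,732.9 / (31.304 × 10⁻⁵) = 334,567,148
N ≈ √334,567,148 ≈ 18,291.2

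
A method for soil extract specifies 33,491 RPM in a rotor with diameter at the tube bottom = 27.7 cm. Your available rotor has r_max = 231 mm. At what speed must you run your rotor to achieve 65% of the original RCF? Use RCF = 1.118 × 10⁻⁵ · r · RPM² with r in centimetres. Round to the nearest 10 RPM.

≈ 20910 RPM

Original rotor: r = 27.7 / 2 = 13.85 cm
RCF_original = 1.118 × 10⁻⁵ × 13.85 × (33491)² = 1.118 × 10⁻⁵ × 13.85 × 1,121,647,081 ≈ 173,679.2 × g
Target RCF = 0.65 × 173,679.2 ≈ 112,891.5 × g
Your rotor: r = 231 mm = 23.1 cm
112,891.5 = 1.118 × 10⁻⁵ × 23.1 × N²
N² = 112,891.5 / (25.8258 × 10⁻⁵) = 437,126,827
N ≈ √437,126,827 ≈ 20,907.6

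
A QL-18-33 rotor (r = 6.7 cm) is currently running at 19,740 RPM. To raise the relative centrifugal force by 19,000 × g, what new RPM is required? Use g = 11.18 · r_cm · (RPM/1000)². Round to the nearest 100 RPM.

25400 RPM

Current RCF = 11.18 × 6.7 × (19.74)² = 11.18 × 6.7 × 389.6676 ≈ 29,188.4 × g
Target RCF = 29,188.4 + 19,000 = 48,188.4 × g
(N/1000)² = 48,188.4 / 74.906 = 643.3183
N = 1000 × √643.3183 ≈ 25,363.7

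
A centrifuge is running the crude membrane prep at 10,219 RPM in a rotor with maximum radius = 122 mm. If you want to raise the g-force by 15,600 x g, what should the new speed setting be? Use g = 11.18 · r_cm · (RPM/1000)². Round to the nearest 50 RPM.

≈ 14800 RPM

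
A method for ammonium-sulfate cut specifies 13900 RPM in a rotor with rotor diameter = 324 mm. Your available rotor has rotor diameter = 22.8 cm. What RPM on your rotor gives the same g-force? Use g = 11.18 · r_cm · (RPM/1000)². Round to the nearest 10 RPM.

Original rotor: r = 324 mm / 2 = 162 mm = 16.2 cm
RCF = 11.18 × r × (N/1000)²
RCF_original = 11.18 × 16.2 × (13.9)² = 11.18 × 16.2 × 193.21 ≈ 34,993.4 × g
Your rotor: r = 22.8 / 2 = 11.4 cm
34,993.4 = 11.18 × 11.4 × (N/1000)²
(N/1000)² = 34,993.4 / 127.452 = 274.5614
N = 1000 × √274.5614 ≈ 16,569.9

16570 RPM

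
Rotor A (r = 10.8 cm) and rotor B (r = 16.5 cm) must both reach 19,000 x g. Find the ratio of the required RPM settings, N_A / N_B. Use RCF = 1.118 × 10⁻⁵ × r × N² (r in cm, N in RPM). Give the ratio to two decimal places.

At fixed RCF, N ∝ 1/√r, so N_A/N_B = √(r_B/r_A) = √(16.5/10.8) = √1.527778 = 1.2360.

1.24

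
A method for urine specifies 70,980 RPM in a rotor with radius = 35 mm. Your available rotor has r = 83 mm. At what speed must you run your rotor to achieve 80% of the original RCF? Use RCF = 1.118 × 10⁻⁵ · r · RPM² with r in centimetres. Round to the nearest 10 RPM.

Original rotor: r = 35 mm = 3.5 cm
RCF = 1.118 × 10⁻⁵ × r × N²
RCF_original = 1.118 × 10⁻⁵ × 3.5 × (70980)² = 1.118 × 10⁻⁵ × 3.5 × 5,038,160,400 ≈ 197,143.2 × g
Target RCF = 0.8 × 197,143.2 ≈ 157,714.6 × g
Your rotor: r = 83 mm = 8.3 cm
157,714.6 = 1.118 × 10⁻⁵ × 8.3 × N²
N² = 157,714.6 / (9.2794 × 10⁻⁵) = 1,699,620,665
N ≈ √1,699,620,665 ≈ 41,226.5

≈ 41230 RPM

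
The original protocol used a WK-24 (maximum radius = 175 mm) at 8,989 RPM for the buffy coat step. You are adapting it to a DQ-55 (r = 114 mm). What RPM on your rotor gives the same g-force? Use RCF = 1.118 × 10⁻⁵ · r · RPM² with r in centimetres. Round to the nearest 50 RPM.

Original rotor: r = 175 mm = 17.5 cm
RCF_original = 1.118 × 10⁻⁵ × 17.5 × (8989)² = 1.118 × 10⁻⁵ × 17.5 × 80,802,121 ≈ 15,808.9 × g
Your rotor: r = 114 mm = 11.4 cm
15,808.9 = 1.118 × 10⁻⁵ × 11.4 × N²
N² = 15,808.9 / (12.7452 × 10⁻⁵) = 124,038,069
N ≈ √124,038,069 ≈ 11,137.2

11150 RPM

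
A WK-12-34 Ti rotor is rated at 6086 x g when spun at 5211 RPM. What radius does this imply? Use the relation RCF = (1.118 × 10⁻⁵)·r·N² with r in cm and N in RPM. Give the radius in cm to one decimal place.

RCF = 1.118 × 10⁻⁵ × r × N²
6086 = 1.118 × 10⁻⁵ × r × (5211)²
r = 6086 / (1.118 × 10⁻⁵ × 27,154,521) = 6086 / 303.5875 ≈ 20.047 cm

≈ 20.0 cm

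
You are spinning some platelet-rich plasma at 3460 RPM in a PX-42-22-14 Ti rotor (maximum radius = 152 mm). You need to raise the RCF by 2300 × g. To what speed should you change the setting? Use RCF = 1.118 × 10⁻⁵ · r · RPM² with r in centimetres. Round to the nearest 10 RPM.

r = 152 mm = 15.2 cm
Current RCF = 1.118 × 10⁻⁵ × 15.2 × (3460)² = 1.118 × 10⁻⁵ × 15.2 × 11,971,600 ≈ 2,034.4 × g
Target RCF = 2,034.4 + 2,300 = 4,334.4 × g
N² = 4,334.4 / (16.9936 × 10⁻⁵) = 25,506,073
N ≈ √25,506,073 ≈ 5,050.4

N₂ ≈ 5050 RPM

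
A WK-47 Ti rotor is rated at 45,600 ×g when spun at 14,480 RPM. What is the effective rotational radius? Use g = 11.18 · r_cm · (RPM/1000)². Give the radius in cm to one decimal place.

RCF = 11.18 × r × (N/1000)²
45600 = 11.18 × r × (14.48)²
r = 45600 / (11.18 × 209.6704) = 45600 / 2344.115 ≈ 19.453 cm

19.5 cm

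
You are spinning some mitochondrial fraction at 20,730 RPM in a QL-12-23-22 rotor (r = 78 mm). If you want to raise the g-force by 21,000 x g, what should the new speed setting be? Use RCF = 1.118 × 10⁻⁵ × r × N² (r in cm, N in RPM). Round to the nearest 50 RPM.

r = 78 mm = 7.8 cm
Current RCF = 1.118 × 10⁻⁵ × 7.8 × (20730)² = 1.118 × 10⁻⁵ × 7.8 × 429,732,900 ≈ 37,474.4 × g
Target RCF = 37,474.4 + 21,000 = 58,474.4 × g
N² = 58,474.4 / (8.7204 × 10⁻⁵) = 670,547,223
N ≈ √670,547,223 ≈ 25,894.9

N₂ ≈ 25900 RPM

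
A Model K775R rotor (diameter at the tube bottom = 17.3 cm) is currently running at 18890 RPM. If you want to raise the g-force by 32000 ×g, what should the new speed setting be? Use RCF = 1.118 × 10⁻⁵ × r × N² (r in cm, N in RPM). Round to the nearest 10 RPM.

26220 RPM

r = 17.3 / 2 = 8.65 cm
Current RCF = 1.118 × 10⁻⁵ × 8.65 × (18890)² = 1.118 × 10⁻⁵ × 8.65 × 356,832,100 ≈ 34,508.2 × g
Target RCF = 34,508.2 + 32,000 = 66,508.2 × g
N² = 66,508.2 / (9.6707 × 10⁻⁵) = 687,728,913
N ≈ √687,728,913 ≈ 26,224.6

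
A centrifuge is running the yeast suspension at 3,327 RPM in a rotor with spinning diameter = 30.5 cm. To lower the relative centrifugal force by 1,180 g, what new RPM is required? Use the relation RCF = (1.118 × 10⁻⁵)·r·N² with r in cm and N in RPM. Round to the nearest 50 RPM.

r = 30.5 / 2 = 15.25 cm
Current RCF = 1.118 × 10⁻⁵ × 15.25 × (3327)² = 1.118 × 10⁻⁵ × 15.25 × 11,068,929 ≈ 1,887.2 × g
Target RCF = 1,887.2 − 1,180 = 707.2 × g
N² = 707.2 / (17.0495 × 10⁻⁵) = 4,147,922
N ≈ √4,147,922 ≈ 2,036.6

N₂ ≈ 2050 RPM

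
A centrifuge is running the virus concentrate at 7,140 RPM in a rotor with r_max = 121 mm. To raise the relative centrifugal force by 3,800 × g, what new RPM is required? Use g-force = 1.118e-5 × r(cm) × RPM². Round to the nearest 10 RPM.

≈ 8890 RPM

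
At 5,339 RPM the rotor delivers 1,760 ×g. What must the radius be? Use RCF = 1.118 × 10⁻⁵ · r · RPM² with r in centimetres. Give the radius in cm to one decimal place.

5.5 cm

1760 = 1.118 × 10⁻⁵ × r × (5339)²
r = 1760 / (1.118 × 10⁻⁵ × 28,504,921) = 1760 / 318.685 ≈ 5.523 cm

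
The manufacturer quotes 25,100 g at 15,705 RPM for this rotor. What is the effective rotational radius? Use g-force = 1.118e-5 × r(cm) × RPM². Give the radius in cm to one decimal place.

RCF = 1.118 × 10⁻⁵ × r × N²
25100 = 1.118 × 10⁻⁵ × r × (15705)²
r = 25100 / (1.118 × 10⁻⁵ × 246,647,025) = 25100 / 2757.514 ≈ 9.102 cm

≈ 9.1 cm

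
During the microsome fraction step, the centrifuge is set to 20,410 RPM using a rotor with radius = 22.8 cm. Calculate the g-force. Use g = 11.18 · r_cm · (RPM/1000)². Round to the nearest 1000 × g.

RCF = 11.18 × r × (N/1000)²
RCF = 11.18 × 22.8 × (20.41)² = 11.18 × 22.8 × 416.5681 ≈ 106,184.9 × g

≈ 106000 ×g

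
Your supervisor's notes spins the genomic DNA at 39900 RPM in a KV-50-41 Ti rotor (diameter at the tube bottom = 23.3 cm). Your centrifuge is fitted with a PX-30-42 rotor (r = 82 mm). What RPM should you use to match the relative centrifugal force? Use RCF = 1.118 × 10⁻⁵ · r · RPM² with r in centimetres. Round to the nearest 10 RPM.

≈ 47560 RPM

Original rotor: r = 23.3 / 2 = 11.65 cm
RCF = 1.118 × 10⁻⁵ × r × N²
RCF_original = 1.118 × 10⁻⁵ × 11.65 × (39900)² = 1.118 × 10⁻⁵ × 11.65 × 1,592,010,000 ≈ 207,354.5 × g
Your rotor: r = 82 mm = 8.2 cm
207,354.5 = 1.118 × 10⁻⁵ × 8.2 × N²
N² = 207,354.5 / (9.1676 × 10⁻⁵) = 2,261,818,797
N ≈ √2,261,818,797 ≈ 47,558.6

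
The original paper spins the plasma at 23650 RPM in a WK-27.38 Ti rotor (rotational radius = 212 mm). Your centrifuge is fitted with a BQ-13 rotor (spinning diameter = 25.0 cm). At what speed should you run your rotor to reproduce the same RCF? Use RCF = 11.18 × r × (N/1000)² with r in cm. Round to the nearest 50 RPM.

30800 RPM

Original rotor: r = 212 mm = 21.2 cm
RCF = 11.18 × r × (N/1000)²
RCF_original = 11.18 × 21.2 × (23.65)² = 11.18 × 21.2 × 559.3225 ≈ 132,568.4 × g
Your rotor: r = 25.0 / 2 = 12.5 cm
132,568.4 = 11.18 × 12.5 × (N/1000)²
(N/1000)² = 132,568.4 / 139.75 = 948.6111
N = 1000 × √948.6111 ≈ 30,799.5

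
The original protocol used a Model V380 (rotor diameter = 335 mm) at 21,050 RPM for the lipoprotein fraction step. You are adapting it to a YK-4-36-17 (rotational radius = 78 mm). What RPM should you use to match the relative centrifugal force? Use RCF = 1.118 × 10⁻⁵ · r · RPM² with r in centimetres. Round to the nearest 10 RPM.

30850 RPM

Original rotor: r = 335 mm / 2 = 167.5 mm = 16.75 cm
RCF_original = 1.118 × 10⁻⁵ × 16.75 × (21050)² = 1.118 × 10⁻⁵ × 16.75 × 443,102,500 ≈ 82,977.6 × g
Your rotor: r = 78 mm = 7.8 cm
82,977.6 = 1.118 × 10⁻⁵ × 7.8 × N²
N² = 82,977.6 / (8.7204 × 10⁻⁵) = 951,534,333
N ≈ √951,534,333 ≈ 30,847.0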